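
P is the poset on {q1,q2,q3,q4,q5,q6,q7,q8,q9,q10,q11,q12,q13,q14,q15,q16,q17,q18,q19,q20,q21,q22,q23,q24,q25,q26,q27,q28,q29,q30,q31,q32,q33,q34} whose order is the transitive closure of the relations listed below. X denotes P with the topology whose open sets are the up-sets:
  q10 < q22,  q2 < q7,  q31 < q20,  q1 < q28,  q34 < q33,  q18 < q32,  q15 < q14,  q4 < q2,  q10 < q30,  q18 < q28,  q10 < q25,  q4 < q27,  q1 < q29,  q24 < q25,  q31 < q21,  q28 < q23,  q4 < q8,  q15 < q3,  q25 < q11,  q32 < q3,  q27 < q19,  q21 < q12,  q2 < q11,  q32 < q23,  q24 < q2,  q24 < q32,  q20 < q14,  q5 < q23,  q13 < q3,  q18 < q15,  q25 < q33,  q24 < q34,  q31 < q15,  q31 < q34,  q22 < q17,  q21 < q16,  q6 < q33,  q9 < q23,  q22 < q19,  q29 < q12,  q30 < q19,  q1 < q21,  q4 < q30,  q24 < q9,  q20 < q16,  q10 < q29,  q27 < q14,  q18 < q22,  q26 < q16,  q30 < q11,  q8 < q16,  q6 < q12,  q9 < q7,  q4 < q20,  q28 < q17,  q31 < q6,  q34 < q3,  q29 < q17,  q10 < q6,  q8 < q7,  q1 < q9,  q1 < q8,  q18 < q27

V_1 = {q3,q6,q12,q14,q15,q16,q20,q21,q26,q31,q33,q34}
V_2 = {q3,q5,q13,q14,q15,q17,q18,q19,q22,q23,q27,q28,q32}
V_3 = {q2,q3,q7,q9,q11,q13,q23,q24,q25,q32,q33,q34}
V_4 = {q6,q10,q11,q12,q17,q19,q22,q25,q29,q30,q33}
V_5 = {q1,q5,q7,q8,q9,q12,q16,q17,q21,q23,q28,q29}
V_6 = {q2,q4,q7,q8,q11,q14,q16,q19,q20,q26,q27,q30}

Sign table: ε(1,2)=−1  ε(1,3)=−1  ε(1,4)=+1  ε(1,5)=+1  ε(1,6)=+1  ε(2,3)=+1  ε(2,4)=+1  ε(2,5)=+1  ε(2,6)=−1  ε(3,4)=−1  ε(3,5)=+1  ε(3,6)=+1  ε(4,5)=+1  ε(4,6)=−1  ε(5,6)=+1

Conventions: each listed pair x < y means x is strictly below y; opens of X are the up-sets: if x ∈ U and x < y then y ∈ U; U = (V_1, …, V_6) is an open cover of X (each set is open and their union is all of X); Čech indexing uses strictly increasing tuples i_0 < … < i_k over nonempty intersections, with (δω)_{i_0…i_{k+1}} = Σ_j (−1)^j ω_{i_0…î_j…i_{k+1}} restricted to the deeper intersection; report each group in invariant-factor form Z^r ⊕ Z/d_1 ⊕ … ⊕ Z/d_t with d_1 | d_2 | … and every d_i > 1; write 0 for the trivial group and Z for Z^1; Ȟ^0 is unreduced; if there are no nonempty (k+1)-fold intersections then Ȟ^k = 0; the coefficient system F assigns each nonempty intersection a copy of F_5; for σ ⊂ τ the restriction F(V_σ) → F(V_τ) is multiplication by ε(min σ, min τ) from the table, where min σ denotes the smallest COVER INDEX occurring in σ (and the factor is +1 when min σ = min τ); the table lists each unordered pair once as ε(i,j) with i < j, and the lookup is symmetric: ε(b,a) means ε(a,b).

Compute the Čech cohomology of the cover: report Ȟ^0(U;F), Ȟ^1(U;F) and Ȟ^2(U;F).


nonempty overlaps:
  V12={q3,q14,q15} V13={q3,q33,q34} V14={q6,q12,q33} V15={q12,q16,q21} V16={q14,q16,q20,q26} V23={q3,q13,q23,q32} V24={q17,q19,q22} V25={q5,q17,q23,q28} V26={q14,q19,q27} V34={q11,q25,q33} V35={q7,q9,q23} V36={q2,q7,q11} V45={q12,q17,q29} V46={q11,q19,q30} V56={q7,q8,q16}
  V123={q3} V126={q14} V134={q33} V145={q12} V156={q16} V235={q23} V245={q17} V246={q19} V346={q11} V356={q7}
C dims 6,15,10; δ0: rk_F5 6; δ1: rk_F5 9
degree 0: 6−6−0 = 0 → Ȟ^0 ≅ 0
degree 1: 15−9−6 = 0 → Ȟ^1 ≅ 0
degree 2: 10−0−9 = 1 → Ȟ^2 ≅ Z/5

Ȟ^0 ≅ 0, Ȟ^1 ≅ 0, Ȟ^2 ≅ Z/5


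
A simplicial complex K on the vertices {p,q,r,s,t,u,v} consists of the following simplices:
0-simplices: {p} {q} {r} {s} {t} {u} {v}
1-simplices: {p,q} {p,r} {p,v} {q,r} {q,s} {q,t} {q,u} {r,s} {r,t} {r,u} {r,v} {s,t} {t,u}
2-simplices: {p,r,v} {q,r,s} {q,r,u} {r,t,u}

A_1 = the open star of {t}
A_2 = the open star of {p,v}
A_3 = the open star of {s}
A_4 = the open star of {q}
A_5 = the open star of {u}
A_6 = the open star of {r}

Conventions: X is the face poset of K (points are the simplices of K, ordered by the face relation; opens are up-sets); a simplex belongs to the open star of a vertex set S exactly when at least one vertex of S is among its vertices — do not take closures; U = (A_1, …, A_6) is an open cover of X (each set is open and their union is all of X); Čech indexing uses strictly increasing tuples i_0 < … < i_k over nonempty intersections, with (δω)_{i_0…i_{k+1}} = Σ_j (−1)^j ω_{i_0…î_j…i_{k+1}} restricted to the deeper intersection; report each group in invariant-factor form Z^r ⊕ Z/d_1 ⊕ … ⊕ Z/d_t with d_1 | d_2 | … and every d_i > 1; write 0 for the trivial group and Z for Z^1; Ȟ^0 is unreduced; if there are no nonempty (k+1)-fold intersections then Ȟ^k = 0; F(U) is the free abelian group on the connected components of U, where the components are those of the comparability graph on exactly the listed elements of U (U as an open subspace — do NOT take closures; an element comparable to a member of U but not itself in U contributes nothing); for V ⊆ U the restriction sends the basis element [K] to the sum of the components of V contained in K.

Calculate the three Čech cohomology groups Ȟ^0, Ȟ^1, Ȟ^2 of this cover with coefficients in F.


nerve of the cover:
  A1={{t},{q,t},{r,t},{s,t},{t,u},{r,t,u}} A2={{p},{v},{p,q},{p,r},{p,v},{r,v},{p,r,v}} A3={{s},{q,s},{r,s},{s,t},{q,r,s}} A4={{q},{p,q},{q,r},{q,s},{q,t},{q,u},{q,r,s},{q,r,u}} A5={{u},{q,u},{r,u},{t,u},{q,r,u},{r,t,u}} A6={{r},{p,r},{q,r},{r,s},{r,t},{r,u},{r,v},{p,r,v},{q,r,s},{q,r,u},{r,t,u}}
  A13={{s,t}} A14={{q,t}} A15={{t,u},{r,t,u}} A16={{r,t},{r,t,u}} A24={{p,q}} A26={{p,r},{r,v},{p,r,v}} A34={{q,s},{q,r,s}} A36={{r,s},{q,r,s}} A45={{q,u},{q,r,u}} A46={{q,r},{q,r,s},{q,r,u}} A56={{r,u},{q,r,u},{r,t,u}}
  A156={{r,t,u}} A346={{q,r,s}} A456={{q,r,u}}
components per intersection:
  A1: {{t},{q,t},{r,t},{s,t},{t,u},{r,t,u}}
  A2: {{p},{v},{p,q},{p,r},{p,v},{r,v},{p,r,v}}
  A3: {{s},{q,s},{r,s},{s,t},{q,r,s}}
  A4: {{q},{p,q},{q,r},{q,s},{q,t},{q,u},{q,r,s},{q,r,u}}
  A5: {{u},{q,u},{r,u},{t,u},{q,r,u},{r,t,u}}
  A6: {{r},{p,r},{q,r},{r,s},{r,t},{r,u},{r,v},{p,r,v},{q,r,s},{q,r,u},{r,t,u}}
  A13: {{s,t}}
  A14: {{q,t}}
  A15: {{t,u},{r,t,u}}
  A16: {{r,t},{r,t,u}}
  A24: {{p,q}}
  A26: {{p,r},{r,v},{p,r,v}}
  A34: {{q,s},{q,r,s}}
  A36: {{r,s},{q,r,s}}
  A45: {{q,u},{q,r,u}}
  A46: {{q,r},{q,r,s},{q,r,u}}
  A56: {{r,u},{q,r,u},{r,t,u}}
  A156: {{r,t,u}}
  A346: {{q,r,s}}
  A456: {{q,r,u}}
C dims 6,11,3; δ0: rk 5, SNF 1^5; δ1: rk 3, SNF 1^3
Ȟ^0 = (6 − 5) − 0 = 1, so Ȟ^0 ≅ Z
Ȟ^1 = (11 − 3) − 5 = 3, so Ȟ^1 ≅ Z^3
Ȟ^2 = (3 − 0) − 3 = 0, so Ȟ^2 ≅ 0

Ȟ^0(U;F) ≅ Z,  Ȟ^1(U;F) ≅ Z^3,  Ȟ^2(U;F) ≅ 0


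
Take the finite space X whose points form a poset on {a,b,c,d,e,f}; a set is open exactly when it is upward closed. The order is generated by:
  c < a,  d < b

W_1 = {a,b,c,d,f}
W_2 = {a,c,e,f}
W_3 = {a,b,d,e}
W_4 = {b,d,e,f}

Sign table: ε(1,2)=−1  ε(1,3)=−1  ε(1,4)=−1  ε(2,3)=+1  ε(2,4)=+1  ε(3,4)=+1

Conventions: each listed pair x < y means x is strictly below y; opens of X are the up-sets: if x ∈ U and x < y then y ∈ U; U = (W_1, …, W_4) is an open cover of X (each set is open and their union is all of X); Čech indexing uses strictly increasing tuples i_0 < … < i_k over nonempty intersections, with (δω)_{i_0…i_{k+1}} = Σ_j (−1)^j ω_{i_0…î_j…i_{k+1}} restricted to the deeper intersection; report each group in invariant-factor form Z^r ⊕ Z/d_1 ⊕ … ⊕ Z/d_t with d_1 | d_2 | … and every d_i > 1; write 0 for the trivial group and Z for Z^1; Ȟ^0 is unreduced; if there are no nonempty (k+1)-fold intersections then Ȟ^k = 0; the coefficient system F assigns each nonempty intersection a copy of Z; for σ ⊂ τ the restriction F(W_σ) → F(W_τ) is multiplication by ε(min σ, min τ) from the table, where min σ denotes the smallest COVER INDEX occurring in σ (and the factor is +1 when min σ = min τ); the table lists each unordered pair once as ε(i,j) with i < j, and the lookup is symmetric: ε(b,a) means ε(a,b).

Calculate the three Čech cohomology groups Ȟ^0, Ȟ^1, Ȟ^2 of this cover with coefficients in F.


Ȟ^0 ≅ Z, Ȟ^1 ≅ 0, Ȟ^2 ≅ Z

nerve simplices:
  W12={a,c,f} W13={a,b,d} W14={b,d,f} W23={a,e} W24={e,f} W34={b,d,e}
  W123={a} W124={f} W134={b,d} W234={e}
C dims 4,6,4; δ0: rk 3, SNF 1^3; δ1: rk 3, SNF 1^3
degree 0: 4−3−0 = 1 → Ȟ^0 ≅ Z
degree 1: 6−3−3 = 0 → Ȟ^1 ≅ 0
degree 2: 4−0−3 = 1 → Ȟ^2 ≅ Z


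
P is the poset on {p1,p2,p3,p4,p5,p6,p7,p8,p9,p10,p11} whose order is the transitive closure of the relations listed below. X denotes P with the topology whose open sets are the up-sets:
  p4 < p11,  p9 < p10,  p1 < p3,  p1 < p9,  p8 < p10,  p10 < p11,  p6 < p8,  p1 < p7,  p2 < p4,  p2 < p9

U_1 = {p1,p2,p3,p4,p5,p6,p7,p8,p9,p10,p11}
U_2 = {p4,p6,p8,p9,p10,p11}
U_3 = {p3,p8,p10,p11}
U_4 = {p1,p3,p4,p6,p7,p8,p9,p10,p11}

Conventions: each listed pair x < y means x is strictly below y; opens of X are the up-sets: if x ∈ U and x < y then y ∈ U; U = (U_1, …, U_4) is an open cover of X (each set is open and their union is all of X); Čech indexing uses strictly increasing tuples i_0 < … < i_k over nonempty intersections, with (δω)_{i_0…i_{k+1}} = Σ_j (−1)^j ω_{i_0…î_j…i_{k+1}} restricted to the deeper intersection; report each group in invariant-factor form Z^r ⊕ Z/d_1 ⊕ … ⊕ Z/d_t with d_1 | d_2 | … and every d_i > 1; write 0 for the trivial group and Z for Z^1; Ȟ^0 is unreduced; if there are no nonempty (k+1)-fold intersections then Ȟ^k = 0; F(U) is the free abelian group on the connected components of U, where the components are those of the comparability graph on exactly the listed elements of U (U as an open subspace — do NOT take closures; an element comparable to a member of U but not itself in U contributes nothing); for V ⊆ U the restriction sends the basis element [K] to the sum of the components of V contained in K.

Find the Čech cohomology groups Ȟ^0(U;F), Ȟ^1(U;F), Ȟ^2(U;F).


Ȟ^0 ≅ Z^2; Ȟ^1 ≅ 0; Ȟ^2 ≅ 0

nonempty overlaps:
  U12={p4,p6,p8,p9,p10,p11} U13={p3,p8,p10,p11} U14={p1,p3,p4,p6,p7,p8,p9,p10,p11} U23={p8,p10,p11} U24={p4,p6,p8,p9,p10,p11} U34={p3,p8,p10,p11}
  U123={p8,p10,p11} U124={p4,p6,p8,p9,p10,p11} U134={p3,p8,p10,p11} U234={p8,p10,p11}
  U1234={p8,p10,p11}
components per intersection:
  U1: {p1,p2,p3,p4,p6,p7,p8,p9,p10,p11} {p5}
  U2: {p4,p6,p8,p9,p10,p11}
  U3: {p3} {p8,p10,p11}
  U4: {p1,p3,p4,p6,p7,p8,p9,p10,p11}
  U12: {p4,p6,p8,p9,p10,p11}
  U13: {p3} {p8,p10,p11}
  U14: {p1,p3,p4,p6,p7,p8,p9,p10,p11}
  U23: {p8,p10,p11}
  U24: {p4,p6,p8,p9,p10,p11}
  U34: {p3} {p8,p10,p11}
  U123: {p8,p10,p11}
  U124: {p4,p6,p8,p9,p10,p11}
  U134: {p3} {p8,p10,p11}
  U234: {p8,p10,p11}
  U1234: {p8,p10,p11}
C dims 6,8,5,1; δ0: rk 4, SNF 1^4; δ1: rk 4, SNF 1^4; δ2: rk 1, SNF 1^1
degree 0: 6−4−0 = 2 → Ȟ^0 ≅ Z^2
degree 1: 8−4−4 = 0 → Ȟ^1 ≅ 0
degree 2: 5−1−4 = 0 → Ȟ^2 ≅ 0


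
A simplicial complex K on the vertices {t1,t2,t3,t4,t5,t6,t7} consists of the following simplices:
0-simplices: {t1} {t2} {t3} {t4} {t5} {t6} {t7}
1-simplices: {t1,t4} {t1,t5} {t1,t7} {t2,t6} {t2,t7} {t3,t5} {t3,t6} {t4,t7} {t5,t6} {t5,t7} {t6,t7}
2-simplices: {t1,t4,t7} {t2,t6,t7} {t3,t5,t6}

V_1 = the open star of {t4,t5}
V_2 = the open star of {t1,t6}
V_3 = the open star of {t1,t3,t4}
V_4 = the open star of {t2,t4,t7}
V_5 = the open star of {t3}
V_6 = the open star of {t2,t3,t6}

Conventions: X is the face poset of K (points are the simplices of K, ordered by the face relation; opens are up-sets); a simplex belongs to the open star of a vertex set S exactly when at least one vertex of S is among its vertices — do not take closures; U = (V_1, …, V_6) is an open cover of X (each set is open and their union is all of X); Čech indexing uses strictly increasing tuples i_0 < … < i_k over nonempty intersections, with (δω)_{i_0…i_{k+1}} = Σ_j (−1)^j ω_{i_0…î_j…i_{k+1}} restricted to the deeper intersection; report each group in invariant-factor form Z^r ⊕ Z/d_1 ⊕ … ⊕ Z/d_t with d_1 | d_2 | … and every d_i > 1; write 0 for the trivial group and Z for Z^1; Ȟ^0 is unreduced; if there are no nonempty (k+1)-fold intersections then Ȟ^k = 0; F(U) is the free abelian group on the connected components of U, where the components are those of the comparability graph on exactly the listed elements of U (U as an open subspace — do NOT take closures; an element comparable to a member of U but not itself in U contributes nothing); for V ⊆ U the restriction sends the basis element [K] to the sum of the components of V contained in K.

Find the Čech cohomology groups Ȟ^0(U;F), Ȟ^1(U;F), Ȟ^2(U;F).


Ȟ^0(U;F) ≅ Z, Ȟ^1(U;F) ≅ Z^2, Ȟ^2(U;F) ≅ 0

nonempty overlaps:
  V1={{t4},{t5},{t1,t4},{t1,t5},{t3,t5},{t4,t7},{t5,t6},{t5,t7},{t1,t4,t7},{t3,t5,t6}} V2={{t1},{t6},{t1,t4},{t1,t5},{t1,t7},{t2,t6},{t3,t6},{t5,t6},{t6,t7},{t1,t4,t7},{t2,t6,t7},{t3,t5,t6}} V3={{t1},{t3},{t4},{t1,t4},{t1,t5},{t1,t7},{t3,t5},{t3,t6},{t4,t7},{t1,t4,t7},{t3,t5,t6}} V4={{t2},{t4},{t7},{t1,t4},{t1,t7},{t2,t6},{t2,t7},{t4,t7},{t5,t7},{t6,t7},{t1,t4,t7},{t2,t6,t7}} V5={{t3},{t3,t5},{t3,t6},{t3,t5,t6}} V6={{t2},{t3},{t6},{t2,t6},{t2,t7},{t3,t5},{t3,t6},{t5,t6},{t6,t7},{t2,t6,t7},{t3,t5,t6}}
  V12={{t1,t4},{t1,t5},{t5,t6},{t1,t4,t7},{t3,t5,t6}} V13={{t4},{t1,t4},{t1,t5},{t3,t5},{t4,t7},{t1,t4,t7},{t3,t5,t6}} V14={{t4},{t1,t4},{t4,t7},{t5,t7},{t1,t4,t7}} V15={{t3,t5},{t3,t5,t6}} V16={{t3,t5},{t5,t6},{t3,t5,t6}} V23={{t1},{t1,t4},{t1,t5},{t1,t7},{t3,t6},{t1,t4,t7},{t3,t5,t6}} V24={{t1,t4},{t1,t7},{t2,t6},{t6,t7},{t1,t4,t7},{t2,t6,t7}} V25={{t3,t6},{t3,t5,t6}} V26={{t6},{t2,t6},{t3,t6},{t5,t6},{t6,t7},{t2,t6,t7},{t3,t5,t6}} V34={{t4},{t1,t4},{t1,t7},{t4,t7},{t1,t4,t7}} V35={{t3},{t3,t5},{t3,t6},{t3,t5,t6}} V36={{t3},{t3,t5},{t3,t6},{t3,t5,t6}} V46={{t2},{t2,t6},{t2,t7},{t6,t7},{t2,t6,t7}} V56={{t3},{t3,t5},{t3,t6},{t3,t5,t6}}
  V123={{t1,t4},{t1,t5},{t1,t4,t7},{t3,t5,t6}} V124={{t1,t4},{t1,t4,t7}} V125={{t3,t5,t6}} V126={{t5,t6},{t3,t5,t6}} V134={{t4},{t1,t4},{t4,t7},{t1,t4,t7}} V135={{t3,t5},{t3,t5,t6}} V136={{t3,t5},{t3,t5,t6}} V156={{t3,t5},{t3,t5,t6}} V234={{t1,t4},{t1,t7},{t1,t4,t7}} V235={{t3,t6},{t3,t5,t6}} V236={{t3,t6},{t3,t5,t6}} V246={{t2,t6},{t6,t7},{t2,t6,t7}} V256={{t3,t6},{t3,t5,t6}} V356={{t3},{t3,t5},{t3,t6},{t3,t5,t6}}
  V1234={{t1,t4},{t1,t4,t7}} V1235={{t3,t5,t6}} V1236={{t3,t5,t6}} V1256={{t3,t5,t6}} V1356={{t3,t5},{t3,t5,t6}} V2356={{t3,t6},{t3,t5,t6}}
  V12356={{t3,t5,t6}}
components per intersection:
  V1: {{t4},{t1,t4},{t4,t7},{t1,t4,t7}} {{t5},{t1,t5},{t3,t5},{t5,t6},{t5,t7},{t3,t5,t6}}
  V2: {{t1},{t1,t4},{t1,t5},{t1,t7},{t1,t4,t7}} {{t6},{t2,t6},{t3,t6},{t5,t6},{t6,t7},{t2,t6,t7},{t3,t5,t6}}
  V3: {{t1},{t4},{t1,t4},{t1,t5},{t1,t7},{t4,t7},{t1,t4,t7}} {{t3},{t3,t5},{t3,t6},{t3,t5,t6}}
  V4: {{t2},{t4},{t7},{t1,t4},{t1,t7},{t2,t6},{t2,t7},{t4,t7},{t5,t7},{t6,t7},{t1,t4,t7},{t2,t6,t7}}
  V5: {{t3},{t3,t5},{t3,t6},{t3,t5,t6}}
  V6: {{t2},{t3},{t6},{t2,t6},{t2,t7},{t3,t5},{t3,t6},{t5,t6},{t6,t7},{t2,t6,t7},{t3,t5,t6}}
  V12: {{t1,t4},{t1,t4,t7}} {{t1,t5}} {{t5,t6},{t3,t5,t6}}
  V13: {{t4},{t1,t4},{t4,t7},{t1,t4,t7}} {{t1,t5}} {{t3,t5},{t3,t5,t6}}
  V14: {{t4},{t1,t4},{t4,t7},{t1,t4,t7}} {{t5,t7}}
  V15: {{t3,t5},{t3,t5,t6}}
  V16: {{t3,t5},{t5,t6},{t3,t5,t6}}
  V23: {{t1},{t1,t4},{t1,t5},{t1,t7},{t1,t4,t7}} {{t3,t6},{t3,t5,t6}}
  V24: {{t1,t4},{t1,t7},{t1,t4,t7}} {{t2,t6},{t6,t7},{t2,t6,t7}}
  V25: {{t3,t6},{t3,t5,t6}}
  V26: {{t6},{t2,t6},{t3,t6},{t5,t6},{t6,t7},{t2,t6,t7},{t3,t5,t6}}
  V34: {{t4},{t1,t4},{t1,t7},{t4,t7},{t1,t4,t7}}
  V35: {{t3},{t3,t5},{t3,t6},{t3,t5,t6}}
  V36: {{t3},{t3,t5},{t3,t6},{t3,t5,t6}}
  V46: {{t2},{t2,t6},{t2,t7},{t6,t7},{t2,t6,t7}}
  V56: {{t3},{t3,t5},{t3,t6},{t3,t5,t6}}
  V123: {{t1,t4},{t1,t4,t7}} {{t1,t5}} {{t3,t5,t6}}
  V124: {{t1,t4},{t1,t4,t7}}
  V125: {{t3,t5,t6}}
  V126: {{t5,t6},{t3,t5,t6}}
  V134: {{t4},{t1,t4},{t4,t7},{t1,t4,t7}}
  V135: {{t3,t5},{t3,t5,t6}}
  V136: {{t3,t5},{t3,t5,t6}}
  V156: {{t3,t5},{t3,t5,t6}}
  V234: {{t1,t4},{t1,t7},{t1,t4,t7}}
  V235: {{t3,t6},{t3,t5,t6}}
  V236: {{t3,t6},{t3,t5,t6}}
  V246: {{t2,t6},{t6,t7},{t2,t6,t7}}
  V256: {{t3,t6},{t3,t5,t6}}
  V356: {{t3},{t3,t5},{t3,t6},{t3,t5,t6}}
  V1234: {{t1,t4},{t1,t4,t7}}
  V1235: {{t3,t5,t6}}
  V1236: {{t3,t5,t6}}
  V1256: {{t3,t5,t6}}
  V1356: {{t3,t5},{t3,t5,t6}}
  V2356: {{t3,t6},{t3,t5,t6}}
  V12356: {{t3,t5,t6}}
C dims 9,21,16,6; δ0: rk 8, SNF 1^8; δ1: rk 11, SNF 1^11; δ2: rk 5, SNF 1^5
degree 0: 9−8−0 = 1 → Ȟ^0 ≅ Z
degree 1: 21−11−8 = 2 → Ȟ^1 ≅ Z^2
degree 2: 16−5−11 = 0 → Ȟ^2 ≅ 0


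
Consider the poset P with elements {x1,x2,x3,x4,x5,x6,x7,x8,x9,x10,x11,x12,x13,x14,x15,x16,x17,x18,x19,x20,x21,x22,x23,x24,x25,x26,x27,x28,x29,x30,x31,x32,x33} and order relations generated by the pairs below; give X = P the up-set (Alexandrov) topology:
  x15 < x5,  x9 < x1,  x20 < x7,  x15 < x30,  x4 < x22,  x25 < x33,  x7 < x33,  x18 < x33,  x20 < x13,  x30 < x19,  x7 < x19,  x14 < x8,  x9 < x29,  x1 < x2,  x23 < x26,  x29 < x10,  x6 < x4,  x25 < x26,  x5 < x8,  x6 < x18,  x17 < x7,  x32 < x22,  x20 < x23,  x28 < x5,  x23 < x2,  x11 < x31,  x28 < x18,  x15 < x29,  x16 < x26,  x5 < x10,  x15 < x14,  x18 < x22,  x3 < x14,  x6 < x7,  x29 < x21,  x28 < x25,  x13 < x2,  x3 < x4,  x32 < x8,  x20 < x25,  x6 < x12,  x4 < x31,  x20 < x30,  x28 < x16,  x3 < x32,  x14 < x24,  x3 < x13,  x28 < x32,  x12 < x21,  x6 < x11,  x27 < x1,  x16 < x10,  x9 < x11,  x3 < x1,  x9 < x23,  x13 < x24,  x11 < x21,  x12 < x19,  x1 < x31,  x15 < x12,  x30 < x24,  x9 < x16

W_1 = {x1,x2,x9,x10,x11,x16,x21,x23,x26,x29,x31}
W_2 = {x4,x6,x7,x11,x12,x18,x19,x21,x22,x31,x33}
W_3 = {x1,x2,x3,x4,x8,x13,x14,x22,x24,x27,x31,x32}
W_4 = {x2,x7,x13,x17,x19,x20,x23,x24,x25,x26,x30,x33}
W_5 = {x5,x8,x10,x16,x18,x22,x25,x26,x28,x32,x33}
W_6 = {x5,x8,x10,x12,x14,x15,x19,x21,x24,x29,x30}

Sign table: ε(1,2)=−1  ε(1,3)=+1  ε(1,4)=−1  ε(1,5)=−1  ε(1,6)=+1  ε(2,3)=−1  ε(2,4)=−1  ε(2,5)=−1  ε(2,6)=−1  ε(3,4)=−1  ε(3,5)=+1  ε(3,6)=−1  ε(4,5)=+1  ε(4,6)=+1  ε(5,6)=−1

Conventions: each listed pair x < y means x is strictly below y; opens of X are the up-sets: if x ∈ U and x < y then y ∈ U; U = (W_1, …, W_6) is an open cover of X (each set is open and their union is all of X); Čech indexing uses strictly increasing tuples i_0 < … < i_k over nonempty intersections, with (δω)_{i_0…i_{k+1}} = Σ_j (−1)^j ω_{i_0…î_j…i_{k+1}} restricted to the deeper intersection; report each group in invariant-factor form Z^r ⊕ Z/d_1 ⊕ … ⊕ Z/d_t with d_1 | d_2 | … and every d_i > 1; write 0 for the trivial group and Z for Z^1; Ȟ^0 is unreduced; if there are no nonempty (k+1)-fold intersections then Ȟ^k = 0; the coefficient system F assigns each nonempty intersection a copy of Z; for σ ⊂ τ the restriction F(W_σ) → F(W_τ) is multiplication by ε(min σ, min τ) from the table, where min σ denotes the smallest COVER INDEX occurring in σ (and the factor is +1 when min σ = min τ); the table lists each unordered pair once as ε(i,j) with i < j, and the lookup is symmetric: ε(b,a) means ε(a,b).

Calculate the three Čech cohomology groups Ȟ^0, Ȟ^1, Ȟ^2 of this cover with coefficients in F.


Ȟ^0 ≅ 0, Ȟ^1 ≅ Z/2 and Ȟ^2 ≅ Z

intersection data:
  W12={x11,x21,x31} W13={x1,x2,x31} W14={x2,x23,x26} W15={x10,x16,x26} W16={x10,x21,x29} W23={x4,x22,x31} W24={x7,x19,x33} W25={x18,x22,x33} W26={x12,x19,x21} W34={x2,x13,x24} W35={x8,x22,x32} W36={x8,x14,x24} W45={x25,x26,x33} W46={x19,x24,x30} W56={x5,x8,x10}
  W123={x31} W126={x21} W134={x2} W145={x26} W156={x10} W235={x22} W245={x33} W246={x19} W346={x24} W356={x8}
C dims 6,15,10; δ0: rk 6, SNF 1^5·2; δ1: rk 9, SNF 1^9
Ȟ^0 = (6 − 6) − 0 = 0, so Ȟ^0 ≅ 0
Ȟ^1 = (15 − 9) − 6 = 0 plus torsion [2], so Ȟ^1 ≅ Z/2
Ȟ^2 = (10 − 0) − 9 = 1, so Ȟ^2 ≅ Z


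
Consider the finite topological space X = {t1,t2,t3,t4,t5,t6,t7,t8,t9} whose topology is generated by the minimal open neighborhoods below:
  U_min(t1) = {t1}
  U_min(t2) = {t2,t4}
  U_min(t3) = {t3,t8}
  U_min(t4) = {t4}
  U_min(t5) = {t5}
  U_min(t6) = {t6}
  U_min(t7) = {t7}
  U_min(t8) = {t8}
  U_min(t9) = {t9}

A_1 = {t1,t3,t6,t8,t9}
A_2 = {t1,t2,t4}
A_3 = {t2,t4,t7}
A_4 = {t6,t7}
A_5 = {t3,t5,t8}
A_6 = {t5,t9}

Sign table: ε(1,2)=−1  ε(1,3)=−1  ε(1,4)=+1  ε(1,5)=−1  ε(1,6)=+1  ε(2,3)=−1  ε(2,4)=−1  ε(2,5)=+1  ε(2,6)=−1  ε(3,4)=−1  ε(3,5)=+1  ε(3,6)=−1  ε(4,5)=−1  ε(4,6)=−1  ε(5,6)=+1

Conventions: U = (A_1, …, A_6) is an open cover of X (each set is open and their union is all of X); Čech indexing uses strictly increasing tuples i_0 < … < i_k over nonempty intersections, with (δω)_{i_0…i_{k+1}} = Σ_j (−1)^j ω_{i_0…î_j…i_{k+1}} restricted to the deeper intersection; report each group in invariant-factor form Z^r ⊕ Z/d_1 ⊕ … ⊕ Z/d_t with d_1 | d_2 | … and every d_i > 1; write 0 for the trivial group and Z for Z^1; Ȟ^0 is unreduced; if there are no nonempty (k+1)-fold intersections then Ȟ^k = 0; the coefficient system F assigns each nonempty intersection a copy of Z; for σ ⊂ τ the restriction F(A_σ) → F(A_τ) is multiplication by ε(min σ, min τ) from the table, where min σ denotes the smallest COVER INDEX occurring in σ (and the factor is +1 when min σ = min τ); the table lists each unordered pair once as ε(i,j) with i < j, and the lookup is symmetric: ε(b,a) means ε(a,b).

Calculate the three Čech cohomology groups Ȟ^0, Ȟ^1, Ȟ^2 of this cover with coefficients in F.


nerve of the cover:
  A12={t1} A14={t6} A15={t3,t8} A16={t9} A23={t2,t4} A34={t7} A56={t5}
C dims 6,7; δ0: rk 6, SNF 1^5·2
Ȟ^0 = (6 − 6) − 0 = 0, so Ȟ^0 ≅ 0
Ȟ^1 = (7 − 0) − 6 = 1 plus torsion [2], so Ȟ^1 ≅ Z ⊕ Z/2
Ȟ^2 = (0 − 0) − 0 = 0, so Ȟ^2 ≅ 0

Ȟ^0 = 0,  Ȟ^1 = Z ⊕ Z/2,  Ȟ^2 = 0


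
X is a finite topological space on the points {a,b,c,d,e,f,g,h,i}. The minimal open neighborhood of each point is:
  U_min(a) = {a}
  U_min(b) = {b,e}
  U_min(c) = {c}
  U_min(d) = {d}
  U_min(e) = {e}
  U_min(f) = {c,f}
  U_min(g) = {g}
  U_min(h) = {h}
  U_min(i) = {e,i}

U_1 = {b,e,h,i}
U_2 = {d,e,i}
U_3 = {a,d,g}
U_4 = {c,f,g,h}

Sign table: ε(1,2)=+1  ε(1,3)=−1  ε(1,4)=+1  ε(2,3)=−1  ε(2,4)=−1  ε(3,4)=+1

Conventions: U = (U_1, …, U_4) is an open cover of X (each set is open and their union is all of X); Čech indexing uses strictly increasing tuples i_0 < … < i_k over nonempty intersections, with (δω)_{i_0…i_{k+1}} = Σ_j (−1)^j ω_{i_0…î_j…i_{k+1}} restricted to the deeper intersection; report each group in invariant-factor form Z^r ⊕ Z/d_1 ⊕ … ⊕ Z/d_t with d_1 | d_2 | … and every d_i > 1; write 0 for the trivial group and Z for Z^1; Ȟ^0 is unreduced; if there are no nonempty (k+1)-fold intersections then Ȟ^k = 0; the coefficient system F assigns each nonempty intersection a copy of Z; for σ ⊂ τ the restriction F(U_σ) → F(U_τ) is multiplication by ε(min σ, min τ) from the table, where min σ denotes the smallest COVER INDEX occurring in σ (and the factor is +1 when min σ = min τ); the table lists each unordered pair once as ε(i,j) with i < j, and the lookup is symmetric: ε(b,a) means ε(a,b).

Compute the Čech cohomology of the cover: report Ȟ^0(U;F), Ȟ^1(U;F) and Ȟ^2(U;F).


nerve of the cover:
  U12={e,i} U14={h} U23={d} U34={g}
C dims 4,4; δ0: rk 4, SNF 1^3·2
Ȟ^0 = (4 − 4) − 0 = 0, so Ȟ^0 ≅ 0
Ȟ^1 = (4 − 0) − 4 = 0 plus torsion [2], so Ȟ^1 ≅ Z/2
Ȟ^2 = (0 − 0) − 0 = 0, so Ȟ^2 ≅ 0

Ȟ^0 = 0,  Ȟ^1 = Z/2,  Ȟ^2 = 0


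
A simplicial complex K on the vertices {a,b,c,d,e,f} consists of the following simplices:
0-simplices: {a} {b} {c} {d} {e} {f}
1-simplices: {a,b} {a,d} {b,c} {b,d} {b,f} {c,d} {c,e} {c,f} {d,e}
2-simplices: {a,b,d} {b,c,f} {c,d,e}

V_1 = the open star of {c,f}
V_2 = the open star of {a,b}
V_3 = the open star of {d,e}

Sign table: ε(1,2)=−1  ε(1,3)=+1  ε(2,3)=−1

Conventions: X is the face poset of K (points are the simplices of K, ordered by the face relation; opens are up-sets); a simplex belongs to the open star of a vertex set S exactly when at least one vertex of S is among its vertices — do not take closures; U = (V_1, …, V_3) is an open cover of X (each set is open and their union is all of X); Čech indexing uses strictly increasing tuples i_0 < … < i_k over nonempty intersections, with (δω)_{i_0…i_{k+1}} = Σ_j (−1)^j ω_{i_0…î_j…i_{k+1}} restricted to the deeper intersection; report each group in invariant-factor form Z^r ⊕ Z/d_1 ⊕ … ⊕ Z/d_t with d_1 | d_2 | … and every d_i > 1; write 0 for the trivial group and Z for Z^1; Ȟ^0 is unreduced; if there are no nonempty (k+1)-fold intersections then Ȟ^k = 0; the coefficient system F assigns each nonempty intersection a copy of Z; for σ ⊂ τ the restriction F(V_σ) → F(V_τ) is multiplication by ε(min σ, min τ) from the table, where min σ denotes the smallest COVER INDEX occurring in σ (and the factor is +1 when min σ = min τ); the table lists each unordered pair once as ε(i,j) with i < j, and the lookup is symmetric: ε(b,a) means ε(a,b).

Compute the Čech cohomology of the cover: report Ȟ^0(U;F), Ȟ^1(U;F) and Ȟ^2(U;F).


Ȟ^0 = Z, Ȟ^1 = Z and Ȟ^2 = 0

nerve simplices:
  V1={{c},{f},{b,c},{b,f},{c,d},{c,e},{c,f},{b,c,f},{c,d,e}} V2={{a},{b},{a,b},{a,d},{b,c},{b,d},{b,f},{a,b,d},{b,c,f}} V3={{d},{e},{a,d},{b,d},{c,d},{c,e},{d,e},{a,b,d},{c,d,e}}
  V12={{b,c},{b,f},{b,c,f}} V13={{c,d},{c,e},{c,d,e}} V23={{a,d},{b,d},{a,b,d}}
C dims 3,3; δ0: rk 2, SNF 1^2
degree 0: 3−2−0 = 1 → Ȟ^0 ≅ Z
degree 1: 3−0−2 = 1 → Ȟ^1 ≅ Z
degree 2: 0−0−0 = 0 → Ȟ^2 ≅ 0


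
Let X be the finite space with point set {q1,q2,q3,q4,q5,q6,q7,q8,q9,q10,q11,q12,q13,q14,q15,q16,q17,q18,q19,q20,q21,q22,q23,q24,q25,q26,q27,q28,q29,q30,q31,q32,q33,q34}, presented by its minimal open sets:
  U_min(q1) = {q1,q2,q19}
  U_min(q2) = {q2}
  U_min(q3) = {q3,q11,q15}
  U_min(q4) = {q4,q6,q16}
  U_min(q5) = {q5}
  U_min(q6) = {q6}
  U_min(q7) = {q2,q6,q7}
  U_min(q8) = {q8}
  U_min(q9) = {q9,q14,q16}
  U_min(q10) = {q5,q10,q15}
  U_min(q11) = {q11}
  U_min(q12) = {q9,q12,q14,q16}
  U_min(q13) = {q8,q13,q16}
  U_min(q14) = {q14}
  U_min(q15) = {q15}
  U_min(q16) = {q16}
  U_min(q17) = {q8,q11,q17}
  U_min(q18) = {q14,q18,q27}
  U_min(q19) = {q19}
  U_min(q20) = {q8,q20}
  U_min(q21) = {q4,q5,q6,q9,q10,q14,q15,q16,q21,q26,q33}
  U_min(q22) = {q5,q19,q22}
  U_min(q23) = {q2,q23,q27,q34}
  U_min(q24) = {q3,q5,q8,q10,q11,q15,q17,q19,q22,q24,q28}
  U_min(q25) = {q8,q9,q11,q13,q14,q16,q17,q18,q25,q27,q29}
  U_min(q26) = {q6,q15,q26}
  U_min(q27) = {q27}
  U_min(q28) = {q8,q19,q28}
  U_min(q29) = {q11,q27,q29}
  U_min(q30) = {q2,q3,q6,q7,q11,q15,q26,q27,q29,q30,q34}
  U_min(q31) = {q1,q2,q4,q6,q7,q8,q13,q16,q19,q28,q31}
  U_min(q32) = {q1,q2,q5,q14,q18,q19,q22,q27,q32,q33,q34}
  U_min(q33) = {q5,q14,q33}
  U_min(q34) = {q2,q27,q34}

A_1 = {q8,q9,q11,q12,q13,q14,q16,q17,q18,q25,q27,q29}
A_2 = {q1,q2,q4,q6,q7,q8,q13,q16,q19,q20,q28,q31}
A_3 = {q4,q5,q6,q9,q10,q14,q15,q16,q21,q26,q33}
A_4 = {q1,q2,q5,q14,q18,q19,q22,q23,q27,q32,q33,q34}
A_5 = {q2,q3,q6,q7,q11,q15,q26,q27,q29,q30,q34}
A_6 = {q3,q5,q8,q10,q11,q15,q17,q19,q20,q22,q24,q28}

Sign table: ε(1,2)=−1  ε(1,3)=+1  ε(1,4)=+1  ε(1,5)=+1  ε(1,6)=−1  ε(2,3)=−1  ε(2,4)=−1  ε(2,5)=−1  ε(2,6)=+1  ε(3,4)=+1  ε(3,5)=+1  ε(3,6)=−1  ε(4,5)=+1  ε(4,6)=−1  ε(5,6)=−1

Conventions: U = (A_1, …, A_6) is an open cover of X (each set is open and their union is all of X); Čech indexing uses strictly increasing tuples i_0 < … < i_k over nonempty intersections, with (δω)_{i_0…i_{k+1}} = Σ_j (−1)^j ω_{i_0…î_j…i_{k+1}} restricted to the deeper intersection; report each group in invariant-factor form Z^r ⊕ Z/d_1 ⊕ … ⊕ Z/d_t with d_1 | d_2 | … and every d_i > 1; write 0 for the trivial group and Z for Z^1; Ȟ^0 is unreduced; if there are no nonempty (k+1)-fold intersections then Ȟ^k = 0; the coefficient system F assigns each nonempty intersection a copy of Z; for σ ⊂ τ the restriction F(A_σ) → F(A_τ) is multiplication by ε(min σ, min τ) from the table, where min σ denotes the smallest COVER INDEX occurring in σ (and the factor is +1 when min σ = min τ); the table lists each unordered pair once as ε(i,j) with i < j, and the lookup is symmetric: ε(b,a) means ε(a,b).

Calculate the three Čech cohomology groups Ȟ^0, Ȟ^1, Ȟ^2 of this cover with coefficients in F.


Ȟ^0(U;F) ≅ Z, Ȟ^1(U;F) ≅ 0 and Ȟ^2(U;F) ≅ Z/2

nerve of the cover:
  A12={q8,q13,q16} A13={q9,q14,q16} A14={q14,q18,q27} A15={q11,q27,q29} A16={q8,q11,q17} A23={q4,q6,q16} A24={q1,q2,q19} A25={q2,q6,q7} A26={q8,q19,q20,q28} A34={q5,q14,q33} A35={q6,q15,q26} A36={q5,q10,q15} A45={q2,q27,q34} A46={q5,q19,q22} A56={q3,q11,q15}
  A123={q16} A126={q8} A134={q14} A145={q27} A156={q11} A235={q6} A245={q2} A246={q19} A346={q5} A356={q15}
C dims 6,15,10; δ0: rk 5, SNF 1^5; δ1: rk 10, SNF 1^9·2
Ȟ^0 = (6 − 5) − 0 = 1, so Ȟ^0 ≅ Z
Ȟ^1 = (15 − 10) − 5 = 0, so Ȟ^1 ≅ 0
Ȟ^2 = (10 − 0) − 10 = 0 plus torsion [2], so Ȟ^2 ≅ Z/2


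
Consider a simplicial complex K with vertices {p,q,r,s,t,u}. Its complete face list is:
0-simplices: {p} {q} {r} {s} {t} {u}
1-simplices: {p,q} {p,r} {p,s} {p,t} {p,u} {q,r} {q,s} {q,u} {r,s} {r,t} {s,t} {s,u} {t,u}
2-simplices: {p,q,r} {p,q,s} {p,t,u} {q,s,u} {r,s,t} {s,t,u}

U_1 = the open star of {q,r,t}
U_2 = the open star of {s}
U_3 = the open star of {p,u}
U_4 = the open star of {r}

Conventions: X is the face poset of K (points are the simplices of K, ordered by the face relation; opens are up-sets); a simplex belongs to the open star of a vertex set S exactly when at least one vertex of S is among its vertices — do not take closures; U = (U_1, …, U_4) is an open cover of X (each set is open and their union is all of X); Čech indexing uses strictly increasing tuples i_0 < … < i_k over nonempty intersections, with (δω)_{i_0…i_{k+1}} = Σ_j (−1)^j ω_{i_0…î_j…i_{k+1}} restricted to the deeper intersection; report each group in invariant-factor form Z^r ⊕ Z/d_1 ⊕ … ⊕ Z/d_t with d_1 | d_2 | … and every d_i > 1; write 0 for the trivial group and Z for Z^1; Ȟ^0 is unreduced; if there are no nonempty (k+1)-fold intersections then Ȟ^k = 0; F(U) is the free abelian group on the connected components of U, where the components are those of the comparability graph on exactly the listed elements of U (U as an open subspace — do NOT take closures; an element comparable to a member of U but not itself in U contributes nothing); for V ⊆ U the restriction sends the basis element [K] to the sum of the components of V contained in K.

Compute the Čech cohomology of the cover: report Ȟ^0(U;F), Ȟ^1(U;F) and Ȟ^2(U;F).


cover nerve:
  U1={{q},{r},{t},{p,q},{p,r},{p,t},{q,r},{q,s},{q,u},{r,s},{r,t},{s,t},{t,u},{p,q,r},{p,q,s},{p,t,u},{q,s,u},{r,s,t},{s,t,u}} U2={{s},{p,s},{q,s},{r,s},{s,t},{s,u},{p,q,s},{q,s,u},{r,s,t},{s,t,u}} U3={{p},{u},{p,q},{p,r},{p,s},{p,t},{p,u},{q,u},{s,u},{t,u},{p,q,r},{p,q,s},{p,t,u},{q,s,u},{s,t,u}} U4={{r},{p,r},{q,r},{r,s},{r,t},{p,q,r},{r,s,t}}
  U12={{q,s},{r,s},{s,t},{p,q,s},{q,s,u},{r,s,t},{s,t,u}} U13={{p,q},{p,r},{p,t},{q,u},{t,u},{p,q,r},{p,q,s},{p,t,u},{q,s,u},{s,t,u}} U14={{r},{p,r},{q,r},{r,s},{r,t},{p,q,r},{r,s,t}} U23={{p,s},{s,u},{p,q,s},{q,s,u},{s,t,u}} U24={{r,s},{r,s,t}} U34={{p,r},{p,q,r}}
  U123={{p,q,s},{q,s,u},{s,t,u}} U124={{r,s},{r,s,t}} U134={{p,r},{p,q,r}}
components per intersection:
  U1: {{q},{r},{t},{p,q},{p,r},{p,t},{q,r},{q,s},{q,u},{r,s},{r,t},{s,t},{t,u},{p,q,r},{p,q,s},{p,t,u},{q,s,u},{r,s,t},{s,t,u}}
  U2: {{s},{p,s},{q,s},{r,s},{s,t},{s,u},{p,q,s},{q,s,u},{r,s,t},{s,t,u}}
  U3: {{p},{u},{p,q},{p,r},{p,s},{p,t},{p,u},{q,u},{s,u},{t,u},{p,q,r},{p,q,s},{p,t,u},{q,s,u},{s,t,u}}
  U4: {{r},{p,r},{q,r},{r,s},{r,t},{p,q,r},{r,s,t}}
  U12: {{q,s},{p,q,s},{q,s,u}} {{r,s},{s,t},{r,s,t},{s,t,u}}
  U13: {{p,q},{p,r},{p,q,r},{p,q,s}} {{p,t},{t,u},{p,t,u},{s,t,u}} {{q,u},{q,s,u}}
  U14: {{r},{p,r},{q,r},{r,s},{r,t},{p,q,r},{r,s,t}}
  U23: {{p,s},{p,q,s}} {{s,u},{q,s,u},{s,t,u}}
  U24: {{r,s},{r,s,t}}
  U34: {{p,r},{p,q,r}}
  U123: {{p,q,s}} {{q,s,u}} {{s,t,u}}
  U124: {{r,s},{r,s,t}}
  U134: {{p,r},{p,q,r}}
C dims 4,10,5; δ0: rk 3, SNF 1^3; δ1: rk 5, SNF 1^5
Ȟ^0: (4−3)−0=1 ⇒ Z
Ȟ^1: (10−5)−3=2 ⇒ Z^2
Ȟ^2: (5−0)−5=0 ⇒ 0

Ȟ^0 = Z,  Ȟ^1 = Z^2,  Ȟ^2 = 0


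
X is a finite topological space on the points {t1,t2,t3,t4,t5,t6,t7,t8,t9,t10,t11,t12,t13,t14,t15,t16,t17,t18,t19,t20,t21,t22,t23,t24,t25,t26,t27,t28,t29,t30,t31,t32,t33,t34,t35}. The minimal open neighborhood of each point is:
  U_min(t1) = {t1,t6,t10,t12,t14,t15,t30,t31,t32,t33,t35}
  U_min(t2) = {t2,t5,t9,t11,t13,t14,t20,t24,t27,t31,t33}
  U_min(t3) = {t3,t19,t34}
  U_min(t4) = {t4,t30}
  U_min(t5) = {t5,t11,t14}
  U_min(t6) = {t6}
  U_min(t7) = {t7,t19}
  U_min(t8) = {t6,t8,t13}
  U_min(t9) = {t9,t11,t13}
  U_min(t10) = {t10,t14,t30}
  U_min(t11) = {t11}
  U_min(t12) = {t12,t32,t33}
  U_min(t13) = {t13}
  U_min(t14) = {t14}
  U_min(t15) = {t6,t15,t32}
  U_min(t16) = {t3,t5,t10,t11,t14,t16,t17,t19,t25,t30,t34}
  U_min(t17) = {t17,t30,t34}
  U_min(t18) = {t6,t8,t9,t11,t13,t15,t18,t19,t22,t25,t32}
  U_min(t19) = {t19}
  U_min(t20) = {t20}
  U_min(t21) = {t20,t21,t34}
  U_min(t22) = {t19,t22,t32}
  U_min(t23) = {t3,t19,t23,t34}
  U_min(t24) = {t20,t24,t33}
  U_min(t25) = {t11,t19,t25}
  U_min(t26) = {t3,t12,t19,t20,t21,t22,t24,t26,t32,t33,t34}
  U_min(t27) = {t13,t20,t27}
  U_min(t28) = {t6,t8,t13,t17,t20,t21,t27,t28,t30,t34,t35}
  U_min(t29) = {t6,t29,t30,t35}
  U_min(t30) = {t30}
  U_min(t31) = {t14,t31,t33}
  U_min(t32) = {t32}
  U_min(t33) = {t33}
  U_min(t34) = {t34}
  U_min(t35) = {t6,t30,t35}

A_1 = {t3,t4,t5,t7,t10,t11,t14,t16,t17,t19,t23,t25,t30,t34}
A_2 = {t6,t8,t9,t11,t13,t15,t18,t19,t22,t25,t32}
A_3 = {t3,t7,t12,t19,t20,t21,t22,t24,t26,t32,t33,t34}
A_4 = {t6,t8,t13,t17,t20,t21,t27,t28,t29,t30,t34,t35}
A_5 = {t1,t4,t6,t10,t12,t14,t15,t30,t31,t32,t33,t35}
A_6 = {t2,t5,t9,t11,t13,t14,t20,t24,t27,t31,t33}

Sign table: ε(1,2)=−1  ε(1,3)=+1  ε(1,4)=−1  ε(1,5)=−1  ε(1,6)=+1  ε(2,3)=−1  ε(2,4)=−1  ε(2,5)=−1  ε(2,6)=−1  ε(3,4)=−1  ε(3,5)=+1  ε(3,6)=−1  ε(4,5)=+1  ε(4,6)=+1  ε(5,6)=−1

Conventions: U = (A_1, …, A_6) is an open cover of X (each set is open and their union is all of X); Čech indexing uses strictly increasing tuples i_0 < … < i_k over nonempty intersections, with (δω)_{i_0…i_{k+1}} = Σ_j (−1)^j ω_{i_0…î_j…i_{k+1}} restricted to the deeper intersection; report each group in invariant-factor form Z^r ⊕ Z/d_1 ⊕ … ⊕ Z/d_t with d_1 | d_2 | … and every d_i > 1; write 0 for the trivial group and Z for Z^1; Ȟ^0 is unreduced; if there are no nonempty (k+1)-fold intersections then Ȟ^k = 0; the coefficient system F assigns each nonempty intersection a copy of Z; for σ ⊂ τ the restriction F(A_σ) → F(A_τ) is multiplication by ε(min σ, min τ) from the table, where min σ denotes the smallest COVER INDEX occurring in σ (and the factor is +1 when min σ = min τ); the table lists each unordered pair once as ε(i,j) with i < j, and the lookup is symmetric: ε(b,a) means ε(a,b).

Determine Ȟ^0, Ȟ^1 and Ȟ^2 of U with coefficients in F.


nonempty overlaps:
  A12={t11,t19,t25} A13={t3,t7,t19,t34} A14={t17,t30,t34} A15={t4,t10,t14,t30} A16={t5,t11,t14} A23={t19,t22,t32} A24={t6,t8,t13} A25={t6,t15,t32} A26={t9,t11,t13} A34={t20,t21,t34} A35={t12,t32,t33} A36={t20,t24,t33} A45={t6,t30,t35} A46={t13,t20,t27} A56={t14,t31,t33}
  A123={t19} A126={t11} A134={t34} A145={t30} A156={t14} A235={t32} A245={t6} A246={t13} A346={t20} A356={t33}
C dims 6,15,10; δ0: rk 6, SNF 1^5·2; δ1: rk 9, SNF 1^9
degree 0: 6−6−0 = 0 → Ȟ^0 ≅ 0
degree 1: 15−9−6 = 0 plus torsion [2] → Ȟ^1 ≅ Z/2
degree 2: 10−0−9 = 1 → Ȟ^2 ≅ Z

Ȟ^0 = 0, Ȟ^1 = Z/2, Ȟ^2 = Z


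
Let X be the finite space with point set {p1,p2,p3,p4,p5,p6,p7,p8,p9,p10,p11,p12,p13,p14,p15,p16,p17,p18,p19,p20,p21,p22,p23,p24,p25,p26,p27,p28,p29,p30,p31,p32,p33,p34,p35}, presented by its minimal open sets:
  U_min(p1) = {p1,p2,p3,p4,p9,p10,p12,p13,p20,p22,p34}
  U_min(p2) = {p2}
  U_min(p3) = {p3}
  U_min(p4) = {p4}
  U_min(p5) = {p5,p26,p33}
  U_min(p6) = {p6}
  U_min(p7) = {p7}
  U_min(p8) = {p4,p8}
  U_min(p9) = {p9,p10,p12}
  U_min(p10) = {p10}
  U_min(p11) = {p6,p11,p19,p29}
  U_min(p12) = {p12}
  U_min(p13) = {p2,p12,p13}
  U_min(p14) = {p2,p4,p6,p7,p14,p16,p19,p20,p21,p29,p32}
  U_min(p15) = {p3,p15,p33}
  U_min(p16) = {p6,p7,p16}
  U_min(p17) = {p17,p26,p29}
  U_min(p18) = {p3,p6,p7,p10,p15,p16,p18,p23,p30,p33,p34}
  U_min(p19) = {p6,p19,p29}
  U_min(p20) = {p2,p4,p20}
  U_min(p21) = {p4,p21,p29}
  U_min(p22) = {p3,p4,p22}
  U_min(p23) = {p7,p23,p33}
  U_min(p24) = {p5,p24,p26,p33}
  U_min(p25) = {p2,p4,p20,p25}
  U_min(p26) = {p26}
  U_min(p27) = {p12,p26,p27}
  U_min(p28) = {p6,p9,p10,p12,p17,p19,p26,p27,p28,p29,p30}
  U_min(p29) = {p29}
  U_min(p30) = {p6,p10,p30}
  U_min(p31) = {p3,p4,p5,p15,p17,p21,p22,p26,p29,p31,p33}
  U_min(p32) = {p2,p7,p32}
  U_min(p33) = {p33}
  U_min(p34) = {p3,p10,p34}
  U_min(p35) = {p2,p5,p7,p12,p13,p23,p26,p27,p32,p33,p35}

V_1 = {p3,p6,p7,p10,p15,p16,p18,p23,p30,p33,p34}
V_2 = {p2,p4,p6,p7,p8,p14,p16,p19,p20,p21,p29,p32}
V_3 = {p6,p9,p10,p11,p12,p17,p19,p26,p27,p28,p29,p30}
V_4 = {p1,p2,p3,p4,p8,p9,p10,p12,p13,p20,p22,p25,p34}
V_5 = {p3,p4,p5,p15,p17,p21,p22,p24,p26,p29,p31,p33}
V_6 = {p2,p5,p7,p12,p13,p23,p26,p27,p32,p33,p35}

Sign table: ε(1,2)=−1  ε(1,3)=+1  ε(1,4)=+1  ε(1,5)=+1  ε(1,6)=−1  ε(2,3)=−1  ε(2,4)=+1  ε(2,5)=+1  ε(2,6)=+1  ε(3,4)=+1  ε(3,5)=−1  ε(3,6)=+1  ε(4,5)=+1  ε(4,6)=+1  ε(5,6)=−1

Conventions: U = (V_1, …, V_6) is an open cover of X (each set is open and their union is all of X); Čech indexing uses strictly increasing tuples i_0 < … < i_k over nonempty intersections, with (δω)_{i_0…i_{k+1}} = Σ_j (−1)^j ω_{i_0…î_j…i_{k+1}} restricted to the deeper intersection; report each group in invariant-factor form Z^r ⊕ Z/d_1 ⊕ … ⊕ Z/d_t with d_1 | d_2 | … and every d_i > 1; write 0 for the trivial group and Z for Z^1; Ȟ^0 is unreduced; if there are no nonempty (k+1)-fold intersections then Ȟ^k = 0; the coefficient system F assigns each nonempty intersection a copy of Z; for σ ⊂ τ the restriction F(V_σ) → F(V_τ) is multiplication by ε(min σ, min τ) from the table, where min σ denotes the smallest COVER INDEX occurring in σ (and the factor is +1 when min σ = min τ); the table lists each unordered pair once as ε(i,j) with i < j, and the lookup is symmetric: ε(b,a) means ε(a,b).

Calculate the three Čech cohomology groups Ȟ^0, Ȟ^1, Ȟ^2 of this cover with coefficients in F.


Ȟ^0 ≅ 0,  Ȟ^1 ≅ Z/2,  Ȟ^2 ≅ Z

cover nerve:
  V12={p6,p7,p16} V13={p6,p10,p30} V14={p3,p10,p34} V15={p3,p15,p33} V16={p7,p23,p33} V23={p6,p19,p29} V24={p2,p4,p8,p20} V25={p4,p21,p29} V26={p2,p7,p32} V34={p9,p10,p12} V35={p17,p26,p29} V36={p12,p26,p27} V45={p3,p4,p22} V46={p2,p12,p13} V56={p5,p26,p33}
  V123={p6} V126={p7} V134={p10} V145={p3} V156={p33} V235={p29} V245={p4} V246={p2} V346={p12} V356={p26}
C dims 6,15,10; δ0: rk 6, SNF 1^5·2; δ1: rk 9, SNF 1^9
Ȟ^0: (6−6)−0=0 ⇒ 0
Ȟ^1: (15−9)−6=0 plus torsion [2] ⇒ Z/2
Ȟ^2: (10−0)−9=1 ⇒ Z


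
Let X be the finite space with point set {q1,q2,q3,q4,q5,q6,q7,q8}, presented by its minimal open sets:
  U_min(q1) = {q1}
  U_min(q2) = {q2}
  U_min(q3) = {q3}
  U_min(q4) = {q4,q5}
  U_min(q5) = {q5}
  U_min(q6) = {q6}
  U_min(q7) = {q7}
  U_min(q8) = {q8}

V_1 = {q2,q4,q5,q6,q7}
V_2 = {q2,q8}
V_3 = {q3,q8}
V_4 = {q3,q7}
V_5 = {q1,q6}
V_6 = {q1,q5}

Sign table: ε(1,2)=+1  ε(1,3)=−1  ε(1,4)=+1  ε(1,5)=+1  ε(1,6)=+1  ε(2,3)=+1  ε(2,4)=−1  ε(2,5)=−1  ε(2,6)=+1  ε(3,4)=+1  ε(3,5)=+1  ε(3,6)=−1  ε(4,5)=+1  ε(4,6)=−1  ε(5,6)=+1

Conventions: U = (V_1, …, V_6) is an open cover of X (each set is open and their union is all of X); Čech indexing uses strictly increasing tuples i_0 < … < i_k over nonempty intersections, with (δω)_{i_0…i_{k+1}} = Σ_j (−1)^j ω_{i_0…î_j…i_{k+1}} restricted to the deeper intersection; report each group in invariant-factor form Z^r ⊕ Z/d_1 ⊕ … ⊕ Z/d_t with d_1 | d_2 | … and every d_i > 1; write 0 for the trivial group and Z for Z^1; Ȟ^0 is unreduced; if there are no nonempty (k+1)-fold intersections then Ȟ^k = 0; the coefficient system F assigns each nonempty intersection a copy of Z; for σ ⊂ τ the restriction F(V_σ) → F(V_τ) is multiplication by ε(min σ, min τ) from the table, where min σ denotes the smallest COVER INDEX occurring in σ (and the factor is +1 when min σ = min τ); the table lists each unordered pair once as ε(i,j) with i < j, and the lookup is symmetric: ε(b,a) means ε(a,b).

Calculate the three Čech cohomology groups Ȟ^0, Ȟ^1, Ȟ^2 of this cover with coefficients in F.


Ȟ^0 ≅ Z, Ȟ^1 ≅ Z^2 and Ȟ^2 ≅ 0

nerve simplices:
  V12={q2} V14={q7} V15={q6} V16={q5} V23={q8} V34={q3} V56={q1}
C dims 6,7; δ0: rk 5, SNF 1^5
degree 0: 6−5−0 = 1 → Ȟ^0 ≅ Z
degree 1: 7−0−5 = 2 → Ȟ^1 ≅ Z^2
degree 2: 0−0−0 = 0 → Ȟ^2 ≅ 0
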